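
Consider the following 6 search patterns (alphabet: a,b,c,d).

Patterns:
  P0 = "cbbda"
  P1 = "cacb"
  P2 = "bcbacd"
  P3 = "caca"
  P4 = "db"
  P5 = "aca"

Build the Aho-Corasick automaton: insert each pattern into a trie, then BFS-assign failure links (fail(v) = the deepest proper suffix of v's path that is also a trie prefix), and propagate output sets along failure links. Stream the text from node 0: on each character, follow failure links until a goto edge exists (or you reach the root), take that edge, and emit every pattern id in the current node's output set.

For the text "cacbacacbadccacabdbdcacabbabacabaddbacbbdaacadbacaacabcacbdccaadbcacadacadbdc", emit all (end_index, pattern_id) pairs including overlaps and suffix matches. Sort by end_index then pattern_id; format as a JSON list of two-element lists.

Build automaton:
Trie (insert patterns):
  n0 'ε': a→18 b→9 c→1 d→16
  n1 'c': a→6 b→2
  n2 'cb': b→3
  n3 'cbb': d→4
  n4 'cbbd': a→5
  n5 'cbbda': ·  [P0 ends]
  n6 'ca': c→7
  n7 'cac': a→15 b→8
  n8 'cacb': ·  [P1 ends]
  n9 'b': c→10
  n10 'bc': b→11
  n11 'bcb': a→12
  n12 'bcba': c→13
  n13 'bcbac': d→14
  n14 'bcbacd': ·  [P2 ends]
  n15 'caca': ·  [P3 ends]
  n16 'd': b→17
  n17 'db': ·  [P4 ends]
  n18 'a': c→19
  n19 'ac': a→20
  n20 'aca': ·  [P5 ends]

Failure links (BFS by depth):
  n1('c'): parent n0 fail=0; on 'c' 0 → fail=0;  out ∅∪∅=∅
  n9('b'): parent n0 fail=0; on 'b' 0 → fail=0;  out ∅∪∅=∅
  n16('d'): parent n0 fail=0; on 'd' 0 → fail=0;  out ∅∪∅=∅
  n18('a'): parent n0 fail=0; on 'a' 0 → fail=0;  out ∅∪∅=∅
  n2('cb'): parent n1 fail=0; on 'b' 0 → fail=9;  out ∅∪∅=∅
  n6('ca'): parent n1 fail=0; on 'a' 0 → fail=18;  out ∅∪∅=∅
  n10('bc'): parent n9 fail=0; on 'c' 0 → fail=1;  out ∅∪∅=∅
  n17('db'): parent n16 fail=0; on 'b' 0 → fail=9;  out {4}∪∅={4}
  n19('ac'): parent n18 fail=0; on 'c' 0 → fail=1;  out ∅∪∅=∅
  n3('cbb'): parent n2 fail=9; on 'b' 9→0 → fail=9;  out ∅∪∅=∅
  n7('cac'): parent n6 fail=18; on 'c' 18 → fail=19;  out ∅∪∅=∅
  n11('bcb'): parent n10 fail=1; on 'b' 1 → fail=2;  out ∅∪∅=∅
  n20('aca'): parent n19 fail=1; on 'a' 1 → fail=6;  out {5}∪∅={5}
  n4('cbbd'): parent n3 fail=9; on 'd' 9→0 → fail=16;  out ∅∪∅=∅
  n8('cacb'): parent n7 fail=19; on 'b' 19→1 → fail=2;  out {1}∪∅={1}
  n12('bcba'): parent n11 fail=2; on 'a' 2→9→0 → fail=18;  out ∅∪∅=∅
  n15('caca'): parent n7 fail=19; on 'a' 19 → fail=20;  out {3}∪{5}={3,5}
  n5('cbbda'): parent n4 fail=16; on 'a' 16→0 → fail=18;  out {0}∪∅={0}
  n13('bcbac'): parent n12 fail=18; on 'c' 18 → fail=19;  out ∅∪∅=∅
  n14('bcbacd'): parent n13 fail=19; on 'd' 19→1→0 → fail=16;  out {2}∪∅={2}

Scan:
[0] read 'c'  n0⇒n1
[1] read 'a'  n1⇒n6
[2] read 'c'  n6⇒n7
[3] read 'b'  n7⇒n8  ** P1@[0:3]
[4] read 'a'  n8⇒n18 (fail-walked)
[5] read 'c'  n18⇒n19
[6] read 'a'  n19⇒n20  ** P5@[4:6]
[7] read 'c'  n20⇒n7 (fail-walked)
[8] read 'b'  n7⇒n8  ** P1@[5:8]
[9] read 'a'  n8⇒n18 (fail-walked)
[10] read 'd'  n18⇒n16 (fail-walked)
[11] read 'c'  n16⇒n1 (fail-walked)
[12] read 'c'  n1⇒n1 (fail-walked)
[13] read 'a'  n1⇒n6
[14] read 'c'  n6⇒n7
[15] read 'a'  n7⇒n15  ** P3@[12:15],P5@[13:15]
[16] read 'b'  n15⇒n9 (fail-walked)
[17] read 'd'  n9⇒n16 (fail-walked)
[18] read 'b'  n16⇒n17  ** P4@[17:18]
[19] read 'd'  n17⇒n16 (fail-walked)
[20] read 'c'  n16⇒n1 (fail-walked)
[21] read 'a'  n1⇒n6
[22] read 'c'  n6⇒n7
[23] read 'a'  n7⇒n15  ** P3@[20:23],P5@[21:23]
[24] read 'b'  n15⇒n9 (fail-walked)
[25] read 'b'  n9⇒n9 (fail-walked)
[26] read 'a'  n9⇒n18 (fail-walked)
[27] read 'b'  n18⇒n9 (fail-walked)
[28] read 'a'  n9⇒n18 (fail-walked)
[29] read 'c'  n18⇒n19
[30] read 'a'  n19⇒n20  ** P5@[28:30]
[31] read 'b'  n20⇒n9 (fail-walked)
[32] read 'a'  n9⇒n18 (fail-walked)
[33] read 'd'  n18⇒n16 (fail-walked)
[34] read 'd'  n16⇒n16 (fail-walked)
[35] read 'b'  n16⇒n17  ** P4@[34:35]
[36] read 'a'  n17⇒n18 (fail-walked)
[37] read 'c'  n18⇒n19
[38] read 'b'  n19⇒n2 (fail-walked)
[39] read 'b'  n2⇒n3
[40] read 'd'  n3⇒n4
[41] read 'a'  n4⇒n5  ** P0@[37:41]
[42] read 'a'  n5⇒n18 (fail-walked)
[43] read 'c'  n18⇒n19
[44] read 'a'  n19⇒n20  ** P5@[42:44]
[45] read 'd'  n20⇒n16 (fail-walked)
[46] read 'b'  n16⇒n17  ** P4@[45:46]
[47] read 'a'  n17⇒n18 (fail-walked)
[48] read 'c'  n18⇒n19
[49] read 'a'  n19⇒n20  ** P5@[47:49]
[50] read 'a'  n20⇒n18 (fail-walked)
[51] read 'c'  n18⇒n19
[52] read 'a'  n19⇒n20  ** P5@[50:52]
[53] read 'b'  n20⇒n9 (fail-walked)
[54] read 'c'  n9⇒n10
[55] read 'a'  n10⇒n6 (fail-walked)
[56] read 'c'  n6⇒n7
[57] read 'b'  n7⇒n8  ** P1@[54:57]
[58] read 'd'  n8⇒n16 (fail-walked)
[59] read 'c'  n16⇒n1 (fail-walked)
[60] read 'c'  n1⇒n1 (fail-walked)
[61] read 'a'  n1⇒n6
[62] read 'a'  n6⇒n18 (fail-walked)
[63] read 'd'  n18⇒n16 (fail-walked)
[64] read 'b'  n16⇒n17  ** P4@[63:64]
[65] read 'c'  n17⇒n10 (fail-walked)
[66] read 'a'  n10⇒n6 (fail-walked)
[67] read 'c'  n6⇒n7
[68] read 'a'  n7⇒n15  ** P3@[65:68],P5@[66:68]
[69] read 'd'  n15⇒n16 (fail-walked)
[70] read 'a'  n16⇒n18 (fail-walked)
[71] read 'c'  n18⇒n19
[72] read 'a'  n19⇒n20  ** P5@[70:72]
[73] read 'd'  n20⇒n16 (fail-walked)
[74] read 'b'  n16⇒n17  ** P4@[73:74]
[75] read 'd'  n17⇒n16 (fail-walked)
[76] read 'c'  n16⇒n1 (fail-walked)

Result: [[3,1],[6,5],[8,1],[15,3],[15,5],[18,4],[23,3],[23,5],[30,5],[35,4],[41,0],[44,5],[46,4],[49,5],[52,5],[57,1],[64,4],[68,3],[68,5],[72,5],[74,4]]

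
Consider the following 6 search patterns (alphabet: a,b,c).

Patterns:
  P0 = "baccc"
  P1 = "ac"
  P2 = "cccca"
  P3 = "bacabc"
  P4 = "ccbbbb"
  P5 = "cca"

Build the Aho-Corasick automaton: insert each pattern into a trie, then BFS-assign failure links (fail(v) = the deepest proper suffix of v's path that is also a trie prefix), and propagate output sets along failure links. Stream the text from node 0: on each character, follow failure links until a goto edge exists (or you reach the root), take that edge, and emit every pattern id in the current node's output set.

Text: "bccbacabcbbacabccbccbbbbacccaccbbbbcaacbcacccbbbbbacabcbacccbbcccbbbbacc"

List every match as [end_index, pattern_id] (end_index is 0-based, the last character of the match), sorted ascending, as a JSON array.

Build automaton:
Trie (insert patterns):
  0='ε' goto a→6 b→1 c→8
  1='b' goto a→2
  2='ba' goto c→3
  3='bac' goto a→13 c→4
  4='bacc' goto c→5
  5='baccc' goto ·  [P0 ends]
  6='a' goto c→7
  7='ac' goto ·  [P1 ends]
  8='c' goto c→9
  9='cc' goto a→20 b→16 c→10
  10='ccc' goto c→11
  11='cccc' goto a→12
  12='cccca' goto ·  [P2 ends]
  13='baca' goto b→14
  14='bacab' goto c→15
  15='bacabc' goto ·  [P3 ends]
  16='ccb' goto b→17
  17='ccbb' goto b→18
  18='ccbbb' goto b→19
  19='ccbbbb' goto ·  [P4 ends]
  20='cca' goto ·  [P5 ends]

Failure links (BFS by depth):
  n1('b'): parent n0 fail=0; on 'b' 0 → fail=0;  out ∅∪∅=∅
  n6('a'): parent n0 fail=0; on 'a' 0 → fail=0;  out ∅∪∅=∅
  n8('c'): parent n0 fail=0; on 'c' 0 → fail=0;  out ∅∪∅=∅
  n2('ba'): parent n1 fail=0; on 'a' 0 → fail=6;  out ∅∪∅=∅
  n7('ac'): parent n6 fail=0; on 'c' 0 → fail=8;  out {1}∪∅={1}
  n9('cc'): parent n8 fail=0; on 'c' 0 → fail=8;  out ∅∪∅=∅
  n3('bac'): parent n2 fail=6; on 'c' 6 → fail=7;  out ∅∪{1}={1}
  n10('ccc'): parent n9 fail=8; on 'c' 8 → fail=9;  out ∅∪∅=∅
  n16('ccb'): parent n9 fail=8; on 'b' 8→0 → fail=1;  out ∅∪∅=∅
  n20('cca'): parent n9 fail=8; on 'a' 8→0 → fail=6;  out {5}∪∅={5}
  n4('bacc'): parent n3 fail=7; on 'c' 7→8 → fail=9;  out ∅∪∅=∅
  n11('cccc'): parent n10 fail=9; on 'c' 9 → fail=10;  out ∅∪∅=∅
  n13('baca'): parent n3 fail=7; on 'a' 7→8→0 → fail=6;  out ∅∪∅=∅
  n17('ccbb'): parent n16 fail=1; on 'b' 1→0 → fail=1;  out ∅∪∅=∅
  n5('baccc'): parent n4 fail=9; on 'c' 9 → fail=10;  out {0}∪∅={0}
  n12('cccca'): parent n11 fail=10; on 'a' 10→9 → fail=20;  out {2}∪{5}={2,5}
  n14('bacab'): parent n13 fail=6; on 'b' 6→0 → fail=1;  out ∅∪∅=∅
  n18('ccbbb'): parent n17 fail=1; on 'b' 1→0 → fail=1;  out ∅∪∅=∅
  n15('bacabc'): parent n14 fail=1; on 'c' 1→0 → fail=8;  out {3}∪∅={3}
  n19('ccbbbb'): parent n18 fail=1; on 'b' 1→0 → fail=1;  out {4}∪∅={4}

Text stream:
i=0 'b': node 0→1
i=1 'c': node 1→8 ·f
i=2 'c': node 8→9
i=3 'b': node 9→16
i=4 'a': node 16→2 ·f
i=5 'c': node 2→3  → match P1@[4:5]
i=6 'a': node 3→13
i=7 'b': node 13→14
i=8 'c': node 14→15  → match P3@[3:8]
i=9 'b': node 15→1 ·f
i=10 'b': node 1→1 ·f
i=11 'a': node 1→2
i=12 'c': node 2→3  → match P1@[11:12]
i=13 'a': node 3→13
i=14 'b': node 13→14
i=15 'c': node 14→15  → match P3@[10:15]
i=16 'c': node 15→9 ·f
i=17 'b': node 9→16
i=18 'c': node 16→8 ·f
i=19 'c': node 8→9
i=20 'b': node 9→16
i=21 'b': node 16→17
i=22 'b': node 17→18
i=23 'b': node 18→19  → match P4@[18:23]
i=24 'a': node 19→2 ·f
i=25 'c': node 2→3  → match P1@[24:25]
i=26 'c': node 3→4
i=27 'c': node 4→5  → match P0@[23:27]
i=28 'a': node 5→20 ·f  → match P5@[26:28]
i=29 'c': node 20→7 ·f  → match P1@[28:29]
i=30 'c': node 7→9 ·f
i=31 'b': node 9→16
i=32 'b': node 16→17
i=33 'b': node 17→18
i=34 'b': node 18→19  → match P4@[29:34]
i=35 'c': node 19→8 ·f
i=36 'a': node 8→6 ·f
i=37 'a': node 6→6 ·f
i=38 'c': node 6→7  → match P1@[37:38]
i=39 'b': node 7→1 ·f
i=40 'c': node 1→8 ·f
i=41 'a': node 8→6 ·f
i=42 'c': node 6→7  → match P1@[41:42]
i=43 'c': node 7→9 ·f
i=44 'c': node 9→10
i=45 'b': node 10→16 ·f
i=46 'b': node 16→17
i=47 'b': node 17→18
i=48 'b': node 18→19  → match P4@[43:48]
i=49 'b': node 19→1 ·f
i=50 'a': node 1→2
i=51 'c': node 2→3  → match P1@[50:51]
i=52 'a': node 3→13
i=53 'b': node 13→14
i=54 'c': node 14→15  → match P3@[49:54]
i=55 'b': node 15→1 ·f
i=56 'a': node 1→2
i=57 'c': node 2→3  → match P1@[56:57]
i=58 'c': node 3→4
i=59 'c': node 4→5  → match P0@[55:59]
i=60 'b': node 5→16 ·f
i=61 'b': node 16→17
i=62 'c': node 17→8 ·f
i=63 'c': node 8→9
i=64 'c': node 9→10
i=65 'b': node 10→16 ·f
i=66 'b': node 16→17
i=67 'b': node 17→18
i=68 'b': node 18→19  → match P4@[63:68]
i=69 'a': node 19→2 ·f
i=70 'c': node 2→3  → match P1@[69:70]
i=71 'c': node 3→4

Matches: [[5,1],[8,3],[12,1],[15,3],[23,4],[25,1],[27,0],[28,5],[29,1],[34,4],[38,1],[42,1],[48,4],[51,1],[54,3],[57,1],[59,0],[68,4],[70,1]]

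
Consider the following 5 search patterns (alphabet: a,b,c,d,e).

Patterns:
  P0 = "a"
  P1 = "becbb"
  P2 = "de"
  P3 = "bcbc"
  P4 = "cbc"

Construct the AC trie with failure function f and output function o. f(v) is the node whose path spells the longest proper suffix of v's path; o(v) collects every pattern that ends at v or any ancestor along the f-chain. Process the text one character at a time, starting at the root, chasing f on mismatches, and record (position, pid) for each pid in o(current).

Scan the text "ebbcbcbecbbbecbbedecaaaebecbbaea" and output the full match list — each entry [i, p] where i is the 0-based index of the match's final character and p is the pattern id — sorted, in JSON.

Construct AC machine:
Trie (insert patterns):
  0='ε' goto a→1 b→2 c→12 d→7
  1='a' goto ·  [P0 ends]
  2='b' goto c→9 e→3
  3='be' goto c→4
  4='bec' goto b→5
  5='becb' goto b→6
  6='becbb' goto ·  [P1 ends]
  7='d' goto e→8
  8='de' goto ·  [P2 ends]
  9='bc' goto b→10
  10='bcb' goto c→11
  11='bcbc' goto ·  [P3 ends]
  12='c' goto b→13
  13='cb' goto c→14
  14='cbc' goto ·  [P4 ends]

BFS fail/out derivation:
  fail(1) 'a': from fail(0)=0 chase 'a': 0 ⇒ 0;  out={0}∪out(0)={0}
  fail(2) 'b': from fail(0)=0 chase 'b': 0 ⇒ 0;  out=∅∪out(0)=∅
  fail(7) 'd': from fail(0)=0 chase 'd': 0 ⇒ 0;  out=∅∪out(0)=∅
  fail(12) 'c': from fail(0)=0 chase 'c': 0 ⇒ 0;  out=∅∪out(0)=∅
  fail(3) 'be': from fail(2)=0 chase 'e': 0 ⇒ 0;  out=∅∪out(0)=∅
  fail(8) 'de': from fail(7)=0 chase 'e': 0 ⇒ 0;  out={2}∪out(0)={2}
  fail(9) 'bc': from fail(2)=0 chase 'c': 0 ⇒ 12;  out=∅∪out(12)=∅
  fail(13) 'cb': from fail(12)=0 chase 'b': 0 ⇒ 2;  out=∅∪out(2)=∅
  fail(4) 'bec': from fail(3)=0 chase 'c': 0 ⇒ 12;  out=∅∪out(12)=∅
  fail(10) 'bcb': from fail(9)=12 chase 'b': 12 ⇒ 13;  out=∅∪out(13)=∅
  fail(14) 'cbc': from fail(13)=2 chase 'c': 2 ⇒ 9;  out={4}∪out(9)={4}
  fail(5) 'becb': from fail(4)=12 chase 'b': 12 ⇒ 13;  out=∅∪out(13)=∅
  fail(11) 'bcbc': from fail(10)=13 chase 'c': 13 ⇒ 14;  out={3}∪out(14)={3,4}
  fail(6) 'becbb': from fail(5)=13 chase 'b': 13→2→0 ⇒ 2;  out={1}∪out(2)={1}

Scan:
pos 0 'e': at 0
pos 1 'b': at 2
pos 2 'b': at 2 ·f
pos 3 'c': at 9
pos 4 'b': at 10
pos 5 'c': at 11  ** P3@[2:5],P4@[3:5]
pos 6 'b': at 10 ·f
pos 7 'e': at 3 ·f
pos 8 'c': at 4
pos 9 'b': at 5
pos 10 'b': at 6  ** P1@[6:10]
pos 11 'b': at 2 ·f
pos 12 'e': at 3
pos 13 'c': at 4
pos 14 'b': at 5
pos 15 'b': at 6  ** P1@[11:15]
pos 16 'e': at 3 ·f
pos 17 'd': at 7 ·f
pos 18 'e': at 8  ** P2@[17:18]
pos 19 'c': at 12 ·f
pos 20 'a': at 1 ·f  ** P0@[20:20]
pos 21 'a': at 1 ·f  ** P0@[21:21]
pos 22 'a': at 1 ·f  ** P0@[22:22]
pos 23 'e': at 0 ·f
pos 24 'b': at 2
pos 25 'e': at 3
pos 26 'c': at 4
pos 27 'b': at 5
pos 28 'b': at 6  ** P1@[24:28]
pos 29 'a': at 1 ·f  ** P0@[29:29]
pos 30 'e': at 0 ·f
pos 31 'a': at 1  ** P0@[31:31]

Result: [[5,3],[5,4],[10,1],[15,1],[18,2],[20,0],[21,0],[22,0],[28,1],[29,0],[31,0]]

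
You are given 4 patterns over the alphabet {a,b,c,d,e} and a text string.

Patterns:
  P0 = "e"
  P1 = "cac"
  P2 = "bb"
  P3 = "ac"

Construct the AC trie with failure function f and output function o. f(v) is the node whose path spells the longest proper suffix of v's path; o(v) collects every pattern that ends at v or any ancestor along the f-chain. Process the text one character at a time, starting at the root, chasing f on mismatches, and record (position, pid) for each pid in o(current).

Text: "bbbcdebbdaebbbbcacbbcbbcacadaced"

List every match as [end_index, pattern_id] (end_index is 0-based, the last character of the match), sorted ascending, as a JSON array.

Construct AC machine:
Trie nodes:
  0='ε' goto a→7 b→5 c→2 e→1
  1='e' goto ·  ←P0
  2='c' goto a→3
  3='ca' goto c→4
  4='cac' goto ·  ←P1
  5='b' goto b→6
  6='bb' goto ·  ←P2
  7='a' goto c→8
  8='ac' goto ·  ←P3

Failure links (BFS by depth):
  n1('e'): parent n0 fail=0; on 'e' 0 → fail=0;  out {0}∪∅={0}
  n2('c'): parent n0 fail=0; on 'c' 0 → fail=0;  out ∅∪∅=∅
  n5('b'): parent n0 fail=0; on 'b' 0 → fail=0;  out ∅∪∅=∅
  n7('a'): parent n0 fail=0; on 'a' 0 → fail=0;  out ∅∪∅=∅
  n3('ca'): parent n2 fail=0; on 'a' 0 → fail=7;  out ∅∪∅=∅
  n6('bb'): parent n5 fail=0; on 'b' 0 → fail=5;  out {2}∪∅={2}
  n8('ac'): parent n7 fail=0; on 'c' 0 → fail=2;  out {3}∪∅={3}
  n4('cac'): parent n3 fail=7; on 'c' 7 → fail=8;  out {1}∪{3}={1,3}

Run:
i=0 'b': node 0→5
i=1 'b': node 5→6  emit P2@[0:1]
i=2 'b': node 6→6 (fail-walked)  emit P2@[1:2]
i=3 'c': node 6→2 (fail-walked)
i=4 'd': node 2→0 (fail-walked)
i=5 'e': node 0→1  emit P0@[5:5]
i=6 'b': node 1→5 (fail-walked)
i=7 'b': node 5→6  emit P2@[6:7]
i=8 'd': node 6→0 (fail-walked)
i=9 'a': node 0→7
i=10 'e': node 7→1 (fail-walked)  emit P0@[10:10]
i=11 'b': node 1→5 (fail-walked)
i=12 'b': node 5→6  emit P2@[11:12]
i=13 'b': node 6→6 (fail-walked)  emit P2@[12:13]
i=14 'b': node 6→6 (fail-walked)  emit P2@[13:14]
i=15 'c': node 6→2 (fail-walked)
i=16 'a': node 2→3
i=17 'c': node 3→4  emit P1@[15:17],P3@[16:17]
i=18 'b': node 4→5 (fail-walked)
i=19 'b': node 5→6  emit P2@[18:19]
i=20 'c': node 6→2 (fail-walked)
i=21 'b': node 2→5 (fail-walked)
i=22 'b': node 5→6  emit P2@[21:22]
i=23 'c': node 6→2 (fail-walked)
i=24 'a': node 2→3
i=25 'c': node 3→4  emit P1@[23:25],P3@[24:25]
i=26 'a': node 4→3 (fail-walked)
i=27 'd': node 3→0 (fail-walked)
i=28 'a': node 0→7
i=29 'c': node 7→8  emit P3@[28:29]
i=30 'e': node 8→1 (fail-walked)  emit P0@[30:30]
i=31 'd': node 1→0 (fail-walked)

All matches (sorted): [[1,2],[2,2],[5,0],[7,2],[10,0],[12,2],[13,2],[14,2],[17,1],[17,3],[19,2],[22,2],[25,1],[25,3],[29,3],[30,0]]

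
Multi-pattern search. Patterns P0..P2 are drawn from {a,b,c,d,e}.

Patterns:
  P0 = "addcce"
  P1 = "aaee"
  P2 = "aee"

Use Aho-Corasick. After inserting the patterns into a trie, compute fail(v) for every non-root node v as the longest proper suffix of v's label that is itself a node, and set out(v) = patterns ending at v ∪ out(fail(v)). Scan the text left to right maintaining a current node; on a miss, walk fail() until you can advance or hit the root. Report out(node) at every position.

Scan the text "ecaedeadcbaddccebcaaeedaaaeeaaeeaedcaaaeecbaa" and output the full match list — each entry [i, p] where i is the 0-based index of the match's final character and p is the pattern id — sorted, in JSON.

Build automaton:
Trie (insert patterns):
  n0 'ε': a→1
  n1 'a': a→7 d→2 e→10
  n2 'ad': d→3
  n3 'add': c→4
  n4 'addc': c→5
  n5 'addcc': e→6
  n6 'addcce': ·  [P0 ends]
  n7 'aa': e→8
  n8 'aae': e→9
  n9 'aaee': ·  [P1 ends]
  n10 'ae': e→11
  n11 'aee': ·  [P2 ends]

Failure links (BFS by depth):
  n1('a'): parent n0 fail=0; on 'a' 0 → fail=0;  out ∅∪∅=∅
  n2('ad'): parent n1 fail=0; on 'd' 0 → fail=0;  out ∅∪∅=∅
  n7('aa'): parent n1 fail=0; on 'a' 0 → fail=1;  out ∅∪∅=∅
  n10('ae'): parent n1 fail=0; on 'e' 0 → fail=0;  out ∅∪∅=∅
  n3('add'): parent n2 fail=0; on 'd' 0 → fail=0;  out ∅∪∅=∅
  n8('aae'): parent n7 fail=1; on 'e' 1 → fail=10;  out ∅∪∅=∅
  n11('aee'): parent n10 fail=0; on 'e' 0 → fail=0;  out {2}∪∅={2}
  n4('addc'): parent n3 fail=0; on 'c' 0 → fail=0;  out ∅∪∅=∅
  n9('aaee'): parent n8 fail=10; on 'e' 10 → fail=11;  out {1}∪{2}={1,2}
  n5('addcc'): parent n4 fail=0; on 'c' 0 → fail=0;  out ∅∪∅=∅
  n6('addcce'): parent n5 fail=0; on 'e' 0 → fail=0;  out {0}∪∅={0}

Scan:
pos 0 'e': at 0
pos 1 'c': at 0
pos 2 'a': at 1
pos 3 'e': at 10
pos 4 'd': at 0 (via fail)
pos 5 'e': at 0
pos 6 'a': at 1
pos 7 'd': at 2
pos 8 'c': at 0 (via fail)
pos 9 'b': at 0
pos 10 'a': at 1
pos 11 'd': at 2
pos 12 'd': at 3
pos 13 'c': at 4
pos 14 'c': at 5
pos 15 'e': at 6  → match P0@[10:15]
pos 16 'b': at 0 (via fail)
pos 17 'c': at 0
pos 18 'a': at 1
pos 19 'a': at 7
pos 20 'e': at 8
pos 21 'e': at 9  → match P1@[18:21],P2@[19:21]
pos 22 'd': at 0 (via fail)
pos 23 'a': at 1
pos 24 'a': at 7
pos 25 'a': at 7 (via fail)
pos 26 'e': at 8
pos 27 'e': at 9  → match P1@[24:27],P2@[25:27]
pos 28 'a': at 1 (via fail)
pos 29 'a': at 7
pos 30 'e': at 8
pos 31 'e': at 9  → match P1@[28:31],P2@[29:31]
pos 32 'a': at 1 (via fail)
pos 33 'e': at 10
pos 34 'd': at 0 (via fail)
pos 35 'c': at 0
pos 36 'a': at 1
pos 37 'a': at 7
pos 38 'a': at 7 (via fail)
pos 39 'e': at 8
pos 40 'e': at 9  → match P1@[37:40],P2@[38:40]
pos 41 'c': at 0 (via fail)
pos 42 'b': at 0
pos 43 'a': at 1
pos 44 'a': at 7

Matches: [[15,0],[21,1],[21,2],[27,1],[27,2],[31,1],[31,2],[40,1],[40,2]]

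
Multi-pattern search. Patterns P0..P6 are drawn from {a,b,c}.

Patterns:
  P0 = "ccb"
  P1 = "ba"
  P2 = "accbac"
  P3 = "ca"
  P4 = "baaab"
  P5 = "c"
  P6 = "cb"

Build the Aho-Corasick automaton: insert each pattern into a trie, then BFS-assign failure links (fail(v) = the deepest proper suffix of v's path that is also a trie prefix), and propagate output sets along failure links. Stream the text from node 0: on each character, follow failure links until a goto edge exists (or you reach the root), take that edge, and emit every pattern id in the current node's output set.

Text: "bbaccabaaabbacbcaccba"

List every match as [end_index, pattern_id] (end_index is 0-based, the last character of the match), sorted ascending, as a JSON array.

Build:
Trie (insert patterns):
  n0 'ε': a→6 b→4 c→1
  n1 'c': a→12 b→16 c→2  [P5 ends]
  n2 'cc': b→3
  n3 'ccb': ·  [P0 ends]
  n4 'b': a→5
  n5 'ba': a→13  [P1 ends]
  n6 'a': c→7
  n7 'ac': c→8
  n8 'acc': b→9
  n9 'accb': a→10
  n10 'accba': c→11
  n11 'accbac': ·  [P2 ends]
  n12 'ca': ·  [P3 ends]
  n13 'baa': a→14
  n14 'baaa': b→15
  n15 'baaab': ·  [P4 ends]
  n16 'cb': ·  [P6 ends]

BFS fail/out derivation:
  fail(1) 'c': from fail(0)=0 chase 'c': 0 ⇒ 0;  out={5}∪out(0)={5}
  fail(4) 'b': from fail(0)=0 chase 'b': 0 ⇒ 0;  out=∅∪out(0)=∅
  fail(6) 'a': from fail(0)=0 chase 'a': 0 ⇒ 0;  out=∅∪out(0)=∅
  fail(2) 'cc': from fail(1)=0 chase 'c': 0 ⇒ 1;  out=∅∪out(1)={5}
  fail(5) 'ba': from fail(4)=0 chase 'a': 0 ⇒ 6;  out={1}∪out(6)={1}
  fail(7) 'ac': from fail(6)=0 chase 'c': 0 ⇒ 1;  out=∅∪out(1)={5}
  fail(12) 'ca': from fail(1)=0 chase 'a': 0 ⇒ 6;  out={3}∪out(6)={3}
  fail(16) 'cb': from fail(1)=0 chase 'b': 0 ⇒ 4;  out={6}∪out(4)={6}
  fail(3) 'ccb': from fail(2)=1 chase 'b': 1 ⇒ 16;  out={0}∪out(16)={0,6}
  fail(8) 'acc': from fail(7)=1 chase 'c': 1 ⇒ 2;  out=∅∪out(2)={5}
  fail(13) 'baa': from fail(5)=6 chase 'a': 6→0 ⇒ 6;  out=∅∪out(6)=∅
  fail(9) 'accb': from fail(8)=2 chase 'b': 2 ⇒ 3;  out=∅∪out(3)={0,6}
  fail(14) 'baaa': from fail(13)=6 chase 'a': 6→0 ⇒ 6;  out=∅∪out(6)=∅
  fail(10) 'accba': from fail(9)=3 chase 'a': 3→16→4 ⇒ 5;  out=∅∪out(5)={1}
  fail(15) 'baaab': from fail(14)=6 chase 'b': 6→0 ⇒ 4;  out={4}∪out(4)={4}
  fail(11) 'accbac': from fail(10)=5 chase 'c': 5→6 ⇒ 7;  out={2}∪out(7)={2,5}

Run:
i=0 'b': node 0→4
i=1 'b': node 4→4 (via fail)
i=2 'a': node 4→5  → match P1@[1:2]
i=3 'c': node 5→7 (via fail)  → match P5@[3:3]
i=4 'c': node 7→8  → match P5@[4:4]
i=5 'a': node 8→12 (via fail)  → match P3@[4:5]
i=6 'b': node 12→4 (via fail)
i=7 'a': node 4→5  → match P1@[6:7]
i=8 'a': node 5→13
i=9 'a': node 13→14
i=10 'b': node 14→15  → match P4@[6:10]
i=11 'b': node 15→4 (via fail)
i=12 'a': node 4→5  → match P1@[11:12]
i=13 'c': node 5→7 (via fail)  → match P5@[13:13]
i=14 'b': node 7→16 (via fail)  → match P6@[13:14]
i=15 'c': node 16→1 (via fail)  → match P5@[15:15]
i=16 'a': node 1→12  → match P3@[15:16]
i=17 'c': node 12→7 (via fail)  → match P5@[17:17]
i=18 'c': node 7→8  → match P5@[18:18]
i=19 'b': node 8→9  → match P0@[17:19],P6@[18:19]
i=20 'a': node 9→10  → match P1@[19:20]

Result: [[2,1],[3,5],[4,5],[5,3],[7,1],[10,4],[12,1],[13,5],[14,6],[15,5],[16,3],[17,5],[18,5],[19,0],[19,6],[20,1]]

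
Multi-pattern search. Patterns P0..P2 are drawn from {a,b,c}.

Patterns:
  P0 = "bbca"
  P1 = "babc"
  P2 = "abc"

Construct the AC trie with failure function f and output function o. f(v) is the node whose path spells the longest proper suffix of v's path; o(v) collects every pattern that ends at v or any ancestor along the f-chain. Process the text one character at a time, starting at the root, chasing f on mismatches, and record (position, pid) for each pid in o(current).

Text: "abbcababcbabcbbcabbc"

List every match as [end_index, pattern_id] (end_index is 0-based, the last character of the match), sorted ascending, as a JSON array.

Build automaton:
Trie (insert patterns):
  n0 'ε': a→8 b→1
  n1 'b': a→5 b→2
  n2 'bb': c→3
  n3 'bbc': a→4
  n4 'bbca': ·  [P0 ends]
  n5 'ba': b→6
  n6 'bab': c→7
  n7 'babc': ·  [P1 ends]
  n8 'a': b→9
  n9 'ab': c→10
  n10 'abc': ·  [P2 ends]

Failure links (BFS by depth):
  n1('b'): parent n0 fail=0; on 'b' 0 → fail=0;  out ∅∪∅=∅
  n8('a'): parent n0 fail=0; on 'a' 0 → fail=0;  out ∅∪∅=∅
  n2('bb'): parent n1 fail=0; on 'b' 0 → fail=1;  out ∅∪∅=∅
  n5('ba'): parent n1 fail=0; on 'a' 0 → fail=8;  out ∅∪∅=∅
  n9('ab'): parent n8 fail=0; on 'b' 0 → fail=1;  out ∅∪∅=∅
  n3('bbc'): parent n2 fail=1; on 'c' 1→0 → fail=0;  out ∅∪∅=∅
  n6('bab'): parent n5 fail=8; on 'b' 8 → fail=9;  out ∅∪∅=∅
  n10('abc'): parent n9 fail=1; on 'c' 1→0 → fail=0;  out {2}∪∅={2}
  n4('bbca'): parent n3 fail=0; on 'a' 0 → fail=8;  out {0}∪∅={0}
  n7('babc'): parent n6 fail=9; on 'c' 9 → fail=10;  out {1}∪{2}={1,2}

Run:
pos 0 'a': at 8
pos 1 'b': at 9
pos 2 'b': at 2 (fail-walked)
pos 3 'c': at 3
pos 4 'a': at 4  emit P0@[1:4]
pos 5 'b': at 9 (fail-walked)
pos 6 'a': at 5 (fail-walked)
pos 7 'b': at 6
pos 8 'c': at 7  emit P1@[5:8],P2@[6:8]
pos 9 'b': at 1 (fail-walked)
pos 10 'a': at 5
pos 11 'b': at 6
pos 12 'c': at 7  emit P1@[9:12],P2@[10:12]
pos 13 'b': at 1 (fail-walked)
pos 14 'b': at 2
pos 15 'c': at 3
pos 16 'a': at 4  emit P0@[13:16]
pos 17 'b': at 9 (fail-walked)
pos 18 'b': at 2 (fail-walked)
pos 19 'c': at 3

All matches (sorted): [[4,0],[8,1],[8,2],[12,1],[12,2],[16,0]]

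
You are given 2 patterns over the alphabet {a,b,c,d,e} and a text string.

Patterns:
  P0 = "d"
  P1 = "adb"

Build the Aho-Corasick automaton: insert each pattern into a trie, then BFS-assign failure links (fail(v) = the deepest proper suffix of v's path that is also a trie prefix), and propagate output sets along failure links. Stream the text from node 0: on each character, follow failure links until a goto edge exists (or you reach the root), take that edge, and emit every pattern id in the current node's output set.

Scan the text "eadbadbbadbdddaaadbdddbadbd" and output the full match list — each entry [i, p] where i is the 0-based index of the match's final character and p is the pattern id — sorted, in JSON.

Construct AC machine:
Trie nodes:
  0='ε' goto a→2 d→1
  1='d' goto ·  ←P0
  2='a' goto d→3
  3='ad' goto b→4
  4='adb' goto ·  ←P1

BFS fail/out derivation:
  fail(1) 'd': from fail(0)=0 chase 'd': 0 ⇒ 0;  out={0}∪out(0)={0}
  fail(2) 'a': from fail(0)=0 chase 'a': 0 ⇒ 0;  out=∅∪out(0)=∅
  fail(3) 'ad': from fail(2)=0 chase 'd': 0 ⇒ 1;  out=∅∪out(1)={0}
  fail(4) 'adb': from fail(3)=1 chase 'b': 1→0 ⇒ 0;  out={1}∪out(0)={1}

Run:
[0] read 'e'  n0⇒n0
[1] read 'a'  n0⇒n2
[2] read 'd'  n2⇒n3  → match P0@[2:2]
[3] read 'b'  n3⇒n4  → match P1@[1:3]
[4] read 'a'  n4⇒n2 (fail-walked)
[5] read 'd'  n2⇒n3  → match P0@[5:5]
[6] read 'b'  n3⇒n4  → match P1@[4:6]
[7] read 'b'  n4⇒n0 (fail-walked)
[8] read 'a'  n0⇒n2
[9] read 'd'  n2⇒n3  → match P0@[9:9]
[10] read 'b'  n3⇒n4  → match P1@[8:10]
[11] read 'd'  n4⇒n1 (fail-walked)  → match P0@[11:11]
[12] read 'd'  n1⇒n1 (fail-walked)  → match P0@[12:12]
[13] read 'd'  n1⇒n1 (fail-walked)  → match P0@[13:13]
[14] read 'a'  n1⇒n2 (fail-walked)
[15] read 'a'  n2⇒n2 (fail-walked)
[16] read 'a'  n2⇒n2 (fail-walked)
[17] read 'd'  n2⇒n3  → match P0@[17:17]
[18] read 'b'  n3⇒n4  → match P1@[16:18]
[19] read 'd'  n4⇒n1 (fail-walked)  → match P0@[19:19]
[20] read 'd'  n1⇒n1 (fail-walked)  → match P0@[20:20]
[21] read 'd'  n1⇒n1 (fail-walked)  → match P0@[21:21]
[22] read 'b'  n1⇒n0 (fail-walked)
[23] read 'a'  n0⇒n2
[24] read 'd'  n2⇒n3  → match P0@[24:24]
[25] read 'b'  n3⇒n4  → match P1@[23:25]
[26] read 'd'  n4⇒n1 (fail-walked)  → match P0@[26:26]

All matches (sorted): [[2,0],[3,1],[5,0],[6,1],[9,0],[10,1],[11,0],[12,0],[13,0],[17,0],[18,1],[19,0],[20,0],[21,0],[24,0],[25,1],[26,0]]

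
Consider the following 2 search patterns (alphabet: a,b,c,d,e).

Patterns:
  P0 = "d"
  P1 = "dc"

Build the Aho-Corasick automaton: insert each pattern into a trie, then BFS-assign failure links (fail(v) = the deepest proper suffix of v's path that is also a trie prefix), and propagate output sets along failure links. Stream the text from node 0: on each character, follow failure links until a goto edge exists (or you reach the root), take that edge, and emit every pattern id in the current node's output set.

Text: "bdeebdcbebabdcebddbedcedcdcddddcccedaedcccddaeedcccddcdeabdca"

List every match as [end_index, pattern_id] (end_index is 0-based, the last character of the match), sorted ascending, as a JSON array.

Build:
Trie nodes:
  0='ε' goto d→1
  1='d' goto c→2  [P0 ends]
  2='dc' goto ·  [P1 ends]

Failure links (BFS by depth):
  fail(1) 'd': from fail(0)=0 chase 'd': 0 ⇒ 0;  out={0}∪out(0)={0}
  fail(2) 'dc': from fail(1)=0 chase 'c': 0 ⇒ 0;  out={1}∪out(0)={1}

Run:
i=0 'b': node 0→0
i=1 'd': node 0→1  ** P0@[1:1]
i=2 'e': node 1→0 (fail-walked)
i=3 'e': node 0→0
i=4 'b': node 0→0
i=5 'd': node 0→1  ** P0@[5:5]
i=6 'c': node 1→2  ** P1@[5:6]
i=7 'b': node 2→0 (fail-walked)
i=8 'e': node 0→0
i=9 'b': node 0→0
i=10 'a': node 0→0
i=11 'b': node 0→0
i=12 'd': node 0→1  ** P0@[12:12]
i=13 'c': node 1→2  ** P1@[12:13]
i=14 'e': node 2→0 (fail-walked)
i=15 'b': node 0→0
i=16 'd': node 0→1  ** P0@[16:16]
i=17 'd': node 1→1 (fail-walked)  ** P0@[17:17]
i=18 'b': node 1→0 (fail-walked)
i=19 'e': node 0→0
i=20 'd': node 0→1  ** P0@[20:20]
i=21 'c': node 1→2  ** P1@[20:21]
i=22 'e': node 2→0 (fail-walked)
i=23 'd': node 0→1  ** P0@[23:23]
i=24 'c': node 1→2  ** P1@[23:24]
i=25 'd': node 2→1 (fail-walked)  ** P0@[25:25]
i=26 'c': node 1→2  ** P1@[25:26]
i=27 'd': node 2→1 (fail-walked)  ** P0@[27:27]
i=28 'd': node 1→1 (fail-walked)  ** P0@[28:28]
i=29 'd': node 1→1 (fail-walked)  ** P0@[29:29]
i=30 'd': node 1→1 (fail-walked)  ** P0@[30:30]
i=31 'c': node 1→2  ** P1@[30:31]
i=32 'c': node 2→0 (fail-walked)
i=33 'c': node 0→0
i=34 'e': node 0→0
i=35 'd': node 0→1  ** P0@[35:35]
i=36 'a': node 1→0 (fail-walked)
i=37 'e': node 0→0
i=38 'd': node 0→1  ** P0@[38:38]
i=39 'c': node 1→2  ** P1@[38:39]
i=40 'c': node 2→0 (fail-walked)
i=41 'c': node 0→0
i=42 'd': node 0→1  ** P0@[42:42]
i=43 'd': node 1→1 (fail-walked)  ** P0@[43:43]
i=44 'a': node 1→0 (fail-walked)
i=45 'e': node 0→0
i=46 'e': node 0→0
i=47 'd': node 0→1  ** P0@[47:47]
i=48 'c': node 1→2  ** P1@[47:48]
i=49 'c': node 2→0 (fail-walked)
i=50 'c': node 0→0
i=51 'd': node 0→1  ** P0@[51:51]
i=52 'd': node 1→1 (fail-walked)  ** P0@[52:52]
i=53 'c': node 1→2  ** P1@[52:53]
i=54 'd': node 2→1 (fail-walked)  ** P0@[54:54]
i=55 'e': node 1→0 (fail-walked)
i=56 'a': node 0→0
i=57 'b': node 0→0
i=58 'd': node 0→1  ** P0@[58:58]
i=59 'c': node 1→2  ** P1@[58:59]
i=60 'a': node 2→0 (fail-walked)

Matches: [[1,0],[5,0],[6,1],[12,0],[13,1],[16,0],[17,0],[20,0],[21,1],[23,0],[24,1],[25,0],[26,1],[27,0],[28,0],[29,0],[30,0],[31,1],[35,0],[38,0],[39,1],[42,0],[43,0],[47,0],[48,1],[51,0],[52,0],[53,1],[54,0],[58,0],[59,1]]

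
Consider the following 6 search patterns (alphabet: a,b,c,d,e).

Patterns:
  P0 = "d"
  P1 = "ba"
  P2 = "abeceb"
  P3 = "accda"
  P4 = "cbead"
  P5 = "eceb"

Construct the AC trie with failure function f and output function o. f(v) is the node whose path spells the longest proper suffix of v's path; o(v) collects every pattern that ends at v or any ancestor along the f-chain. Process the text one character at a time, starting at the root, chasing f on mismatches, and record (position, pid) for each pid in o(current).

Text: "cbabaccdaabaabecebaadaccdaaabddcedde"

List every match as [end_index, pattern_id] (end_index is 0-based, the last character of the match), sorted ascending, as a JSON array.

Construct AC machine:
Trie (insert patterns):
  n0 'ε': a→4 b→2 c→14 d→1 e→19
  n1 'd': ·  [P0 ends]
  n2 'b': a→3
  n3 'ba': ·  [P1 ends]
  n4 'a': b→5 c→10
  n5 'ab': e→6
  n6 'abe': c→7
  n7 'abec': e→8
  n8 'abece': b→9
  n9 'abeceb': ·  [P2 ends]
  n10 'ac': c→11
  n11 'acc': d→12
  n12 'accd': a→13
  n13 'accda': ·  [P3 ends]
  n14 'c': b→15
  n15 'cb': e→16
  n16 'cbe': a→17
  n17 'cbea': d→18
  n18 'cbead': ·  [P4 ends]
  n19 'e': c→20
  n20 'ec': e→21
  n21 'ece': b→22
  n22 'eceb': ·  [P5 ends]

Failure links (BFS by depth):
  n1('d'): parent n0 fail=0; on 'd' 0 → fail=0;  out {0}∪∅={0}
  n2('b'): parent n0 fail=0; on 'b' 0 → fail=0;  out ∅∪∅=∅
  n4('a'): parent n0 fail=0; on 'a' 0 → fail=0;  out ∅∪∅=∅
  n14('c'): parent n0 fail=0; on 'c' 0 → fail=0;  out ∅∪∅=∅
  n19('e'): parent n0 fail=0; on 'e' 0 → fail=0;  out ∅∪∅=∅
  n3('ba'): parent n2 fail=0; on 'a' 0 → fail=4;  out {1}∪∅={1}
  n5('ab'): parent n4 fail=0; on 'b' 0 → fail=2;  out ∅∪∅=∅
  n10('ac'): parent n4 fail=0; on 'c' 0 → fail=14;  out ∅∪∅=∅
  n15('cb'): parent n14 fail=0; on 'b' 0 → fail=2;  out ∅∪∅=∅
  n20('ec'): parent n19 fail=0; on 'c' 0 → fail=14;  out ∅∪∅=∅
  n6('abe'): parent n5 fail=2; on 'e' 2→0 → fail=19;  out ∅∪∅=∅
  n11('acc'): parent n10 fail=14; on 'c' 14→0 → fail=14;  out ∅∪∅=∅
  n16('cbe'): parent n15 fail=2; on 'e' 2→0 → fail=19;  out ∅∪∅=∅
  n21('ece'): parent n20 fail=14; on 'e' 14→0 → fail=19;  out ∅∪∅=∅
  n7('abec'): parent n6 fail=19; on 'c' 19 → fail=20;  out ∅∪∅=∅
  n12('accd'): parent n11 fail=14; on 'd' 14→0 → fail=1;  out ∅∪{0}={0}
  n17('cbea'): parent n16 fail=19; on 'a' 19→0 → fail=4;  out ∅∪∅=∅
  n22('eceb'): parent n21 fail=19; on 'b' 19→0 → fail=2;  out {5}∪∅={5}
  n8('abece'): parent n7 fail=20; on 'e' 20 → fail=21;  out ∅∪∅=∅
  n13('accda'): parent n12 fail=1; on 'a' 1→0 → fail=4;  out {3}∪∅={3}
  n18('cbead'): parent n17 fail=4; on 'd' 4→0 → fail=1;  out {4}∪{0}={0,4}
  n9('abeceb'): parent n8 fail=21; on 'b' 21 → fail=22;  out {2}∪{5}={2,5}

Text stream:
pos 0 'c': at 14
pos 1 'b': at 15
pos 2 'a': at 3 ·f  emit P1@[1:2]
pos 3 'b': at 5 ·f
pos 4 'a': at 3 ·f  emit P1@[3:4]
pos 5 'c': at 10 ·f
pos 6 'c': at 11
pos 7 'd': at 12  emit P0@[7:7]
pos 8 'a': at 13  emit P3@[4:8]
pos 9 'a': at 4 ·f
pos 10 'b': at 5
pos 11 'a': at 3 ·f  emit P1@[10:11]
pos 12 'a': at 4 ·f
pos 13 'b': at 5
pos 14 'e': at 6
pos 15 'c': at 7
pos 16 'e': at 8
pos 17 'b': at 9  emit P2@[12:17],P5@[14:17]
pos 18 'a': at 3 ·f  emit P1@[17:18]
pos 19 'a': at 4 ·f
pos 20 'd': at 1 ·f  emit P0@[20:20]
pos 21 'a': at 4 ·f
pos 22 'c': at 10
pos 23 'c': at 11
pos 24 'd': at 12  emit P0@[24:24]
pos 25 'a': at 13  emit P3@[21:25]
pos 26 'a': at 4 ·f
pos 27 'a': at 4 ·f
pos 28 'b': at 5
pos 29 'd': at 1 ·f  emit P0@[29:29]
pos 30 'd': at 1 ·f  emit P0@[30:30]
pos 31 'c': at 14 ·f
pos 32 'e': at 19 ·f
pos 33 'd': at 1 ·f  emit P0@[33:33]
pos 34 'd': at 1 ·f  emit P0@[34:34]
pos 35 'e': at 19 ·f

Matches: [[2,1],[4,1],[7,0],[8,3],[11,1],[17,2],[17,5],[18,1],[20,0],[24,0],[25,3],[29,0],[30,0],[33,0],[34,0]]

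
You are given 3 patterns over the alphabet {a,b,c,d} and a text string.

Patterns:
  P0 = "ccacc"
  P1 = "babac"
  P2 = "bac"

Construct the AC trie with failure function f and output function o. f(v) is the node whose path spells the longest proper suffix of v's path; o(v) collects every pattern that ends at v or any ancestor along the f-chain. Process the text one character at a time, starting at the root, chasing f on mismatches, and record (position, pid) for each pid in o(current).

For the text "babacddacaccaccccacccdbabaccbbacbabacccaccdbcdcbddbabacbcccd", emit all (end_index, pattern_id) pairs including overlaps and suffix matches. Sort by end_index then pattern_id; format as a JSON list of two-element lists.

Build automaton:
Trie nodes:
  n0 'ε': b→6 c→1
  n1 'c': c→2
  n2 'cc': a→3
  n3 'cca': c→4
  n4 'ccac': c→5
  n5 'ccacc': ·  ←P0
  n6 'b': a→7
  n7 'ba': b→8 c→11
  n8 'bab': a→9
  n9 'baba': c→10
  n10 'babac': ·  ←P1
  n11 'bac': ·  ←P2

BFS fail/out derivation:
  fail(1) 'c': from fail(0)=0 chase 'c': 0 ⇒ 0;  out=∅∪out(0)=∅
  fail(6) 'b': from fail(0)=0 chase 'b': 0 ⇒ 0;  out=∅∪out(0)=∅
  fail(2) 'cc': from fail(1)=0 chase 'c': 0 ⇒ 1;  out=∅∪out(1)=∅
  fail(7) 'ba': from fail(6)=0 chase 'a': 0 ⇒ 0;  out=∅∪out(0)=∅
  fail(3) 'cca': from fail(2)=1 chase 'a': 1→0 ⇒ 0;  out=∅∪out(0)=∅
  fail(8) 'bab': from fail(7)=0 chase 'b': 0 ⇒ 6;  out=∅∪out(6)=∅
  fail(11) 'bac': from fail(7)=0 chase 'c': 0 ⇒ 1;  out={2}∪out(1)={2}
  fail(4) 'ccac': from fail(3)=0 chase 'c': 0 ⇒ 1;  out=∅∪out(1)=∅
  fail(9) 'baba': from fail(8)=6 chase 'a': 6 ⇒ 7;  out=∅∪out(7)=∅
  fail(5) 'ccacc': from fail(4)=1 chase 'c': 1 ⇒ 2;  out={0}∪out(2)={0}
  fail(10) 'babac': from fail(9)=7 chase 'c': 7 ⇒ 11;  out={1}∪out(11)={1,2}

Text stream:
pos 0 'b': at 6
pos 1 'a': at 7
pos 2 'b': at 8
pos 3 'a': at 9
pos 4 'c': at 10  → match P1@[0:4],P2@[2:4]
pos 5 'd': at 0 ·f
pos 6 'd': at 0
pos 7 'a': at 0
pos 8 'c': at 1
pos 9 'a': at 0 ·f
pos 10 'c': at 1
pos 11 'c': at 2
pos 12 'a': at 3
pos 13 'c': at 4
pos 14 'c': at 5  → match P0@[10:14]
pos 15 'c': at 2 ·f
pos 16 'c': at 2 ·f
pos 17 'a': at 3
pos 18 'c': at 4
pos 19 'c': at 5  → match P0@[15:19]
pos 20 'c': at 2 ·f
pos 21 'd': at 0 ·f
pos 22 'b': at 6
pos 23 'a': at 7
pos 24 'b': at 8
pos 25 'a': at 9
pos 26 'c': at 10  → match P1@[22:26],P2@[24:26]
pos 27 'c': at 2 ·f
pos 28 'b': at 6 ·f
pos 29 'b': at 6 ·f
pos 30 'a': at 7
pos 31 'c': at 11  → match P2@[29:31]
pos 32 'b': at 6 ·f
pos 33 'a': at 7
pos 34 'b': at 8
pos 35 'a': at 9
pos 36 'c': at 10  → match P1@[32:36],P2@[34:36]
pos 37 'c': at 2 ·f
pos 38 'c': at 2 ·f
pos 39 'a': at 3
pos 40 'c': at 4
pos 41 'c': at 5  → match P0@[37:41]
pos 42 'd': at 0 ·f
pos 43 'b': at 6
pos 44 'c': at 1 ·f
pos 45 'd': at 0 ·f
pos 46 'c': at 1
pos 47 'b': at 6 ·f
pos 48 'd': at 0 ·f
pos 49 'd': at 0
pos 50 'b': at 6
pos 51 'a': at 7
pos 52 'b': at 8
pos 53 'a': at 9
pos 54 'c': at 10  → match P1@[50:54],P2@[52:54]
pos 55 'b': at 6 ·f
pos 56 'c': at 1 ·f
pos 57 'c': at 2
pos 58 'c': at 2 ·f
pos 59 'd': at 0 ·f

Result: [[4,1],[4,2],[14,0],[19,0],[26,1],[26,2],[31,2],[36,1],[36,2],[41,0],[54,1],[54,2]]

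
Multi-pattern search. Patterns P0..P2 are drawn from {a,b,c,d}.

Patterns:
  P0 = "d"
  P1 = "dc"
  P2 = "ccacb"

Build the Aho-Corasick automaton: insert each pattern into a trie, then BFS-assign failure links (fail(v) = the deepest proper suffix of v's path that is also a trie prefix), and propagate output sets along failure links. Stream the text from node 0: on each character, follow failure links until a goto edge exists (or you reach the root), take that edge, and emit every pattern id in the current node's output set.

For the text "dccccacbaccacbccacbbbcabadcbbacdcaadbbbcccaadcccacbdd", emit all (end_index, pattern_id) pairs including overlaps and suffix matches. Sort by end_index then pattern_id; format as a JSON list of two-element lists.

Build:
Trie nodes:
  0='ε' goto c→3 d→1
  1='d' goto c→2  [P0 ends]
  2='dc' goto ·  [P1 ends]
  3='c' goto c→4
  4='cc' goto a→5
  5='cca' goto c→6
  6='ccac' goto b→7
  7='ccacb' goto ·  [P2 ends]

Failure links (BFS by depth):
  n1('d'): parent n0 fail=0; on 'd' 0 → fail=0;  out {0}∪∅={0}
  n3('c'): parent n0 fail=0; on 'c' 0 → fail=0;  out ∅∪∅=∅
  n2('dc'): parent n1 fail=0; on 'c' 0 → fail=3;  out {1}∪∅={1}
  n4('cc'): parent n3 fail=0; on 'c' 0 → fail=3;  out ∅∪∅=∅
  n5('cca'): parent n4 fail=3; on 'a' 3→0 → fail=0;  out ∅∪∅=∅
  n6('ccac'): parent n5 fail=0; on 'c' 0 → fail=3;  out ∅∪∅=∅
  n7('ccacb'): parent n6 fail=3; on 'b' 3→0 → fail=0;  out {2}∪∅={2}

Text stream:
pos 0 'd': at 1  → match P0@[0:0]
pos 1 'c': at 2  → match P1@[0:1]
pos 2 'c': at 4 (via fail)
pos 3 'c': at 4 (via fail)
pos 4 'c': at 4 (via fail)
pos 5 'a': at 5
pos 6 'c': at 6
pos 7 'b': at 7  → match P2@[3:7]
pos 8 'a': at 0 (via fail)
pos 9 'c': at 3
pos 10 'c': at 4
pos 11 'a': at 5
pos 12 'c': at 6
pos 13 'b': at 7  → match P2@[9:13]
pos 14 'c': at 3 (via fail)
pos 15 'c': at 4
pos 16 'a': at 5
pos 17 'c': at 6
pos 18 'b': at 7  → match P2@[14:18]
pos 19 'b': at 0 (via fail)
pos 20 'b': at 0
pos 21 'c': at 3
pos 22 'a': at 0 (via fail)
pos 23 'b': at 0
pos 24 'a': at 0
pos 25 'd': at 1  → match P0@[25:25]
pos 26 'c': at 2  → match P1@[25:26]
pos 27 'b': at 0 (via fail)
pos 28 'b': at 0
pos 29 'a': at 0
pos 30 'c': at 3
pos 31 'd': at 1 (via fail)  → match P0@[31:31]
pos 32 'c': at 2  → match P1@[31:32]
pos 33 'a': at 0 (via fail)
pos 34 'a': at 0
pos 35 'd': at 1  → match P0@[35:35]
pos 36 'b': at 0 (via fail)
pos 37 'b': at 0
pos 38 'b': at 0
pos 39 'c': at 3
pos 40 'c': at 4
pos 41 'c': at 4 (via fail)
pos 42 'a': at 5
pos 43 'a': at 0 (via fail)
pos 44 'd': at 1  → match P0@[44:44]
pos 45 'c': at 2  → match P1@[44:45]
pos 46 'c': at 4 (via fail)
pos 47 'c': at 4 (via fail)
pos 48 'a': at 5
pos 49 'c': at 6
pos 50 'b': at 7  → match P2@[46:50]
pos 51 'd': at 1 (via fail)  → match P0@[51:51]
pos 52 'd': at 1 (via fail)  → match P0@[52:52]

All matches (sorted): [[0,0],[1,1],[7,2],[13,2],[18,2],[25,0],[26,1],[31,0],[32,1],[35,0],[44,0],[45,1],[50,2],[51,0],[52,0]]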